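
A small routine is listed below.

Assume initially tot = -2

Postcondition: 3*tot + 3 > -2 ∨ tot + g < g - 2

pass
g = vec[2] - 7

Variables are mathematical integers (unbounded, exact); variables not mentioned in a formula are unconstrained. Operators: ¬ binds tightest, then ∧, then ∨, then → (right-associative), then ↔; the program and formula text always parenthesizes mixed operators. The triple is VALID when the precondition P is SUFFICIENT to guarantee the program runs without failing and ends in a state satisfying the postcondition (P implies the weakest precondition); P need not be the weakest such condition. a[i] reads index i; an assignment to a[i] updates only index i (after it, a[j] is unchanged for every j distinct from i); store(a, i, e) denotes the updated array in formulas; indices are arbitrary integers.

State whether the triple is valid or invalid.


Working backward. After the program, the postcondition 3*tot + 3 > -2 ∨ tot + g < g - 2 must hold; in canonical form it is 3*tot > -5 ∨ tot < -2.
Before g := vec[2] - 7: 3*tot > -5 ∨ tot < -2
Before skip: 3*tot > -5 ∨ tot < -2
The weakest precondition is 3*tot > -5 ∨ tot < -2.
Check whether tot = -2 implies it.
Countermodel: at the initial state tot = -2, the precondition holds but the weakest precondition fails.
Answer: invalid


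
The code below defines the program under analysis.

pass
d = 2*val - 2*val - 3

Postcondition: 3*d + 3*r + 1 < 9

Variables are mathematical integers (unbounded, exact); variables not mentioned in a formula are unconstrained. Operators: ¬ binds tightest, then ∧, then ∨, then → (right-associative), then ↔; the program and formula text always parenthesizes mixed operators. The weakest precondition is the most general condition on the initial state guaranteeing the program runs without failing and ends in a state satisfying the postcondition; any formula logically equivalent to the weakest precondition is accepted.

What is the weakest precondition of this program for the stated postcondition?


Working backward. After the program, the postcondition 3*d + 3*r + 1 < 9 must hold; in canonical form it is 3*d + 3*r < 8.
Before d := 2*val - 2*val - 3: 3*r < 17
Before skip: 3*r < 17
Answer: WP = 3*r < 17


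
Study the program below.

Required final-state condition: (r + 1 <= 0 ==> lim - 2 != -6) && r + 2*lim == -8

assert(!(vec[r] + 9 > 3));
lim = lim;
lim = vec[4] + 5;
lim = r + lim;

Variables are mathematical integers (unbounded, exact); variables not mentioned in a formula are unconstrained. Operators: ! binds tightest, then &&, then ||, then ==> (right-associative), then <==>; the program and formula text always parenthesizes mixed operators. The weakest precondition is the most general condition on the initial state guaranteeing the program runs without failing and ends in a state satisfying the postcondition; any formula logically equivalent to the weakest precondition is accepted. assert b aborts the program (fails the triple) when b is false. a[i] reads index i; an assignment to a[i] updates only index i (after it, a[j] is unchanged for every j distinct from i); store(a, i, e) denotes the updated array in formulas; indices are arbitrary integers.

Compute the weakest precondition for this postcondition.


Working backward. After the program, the postcondition (r + 1 <= 0 ==> lim - 2 != -6) && r + 2*lim == -8 must hold; in canonical form it is (r <= -1 ==> lim != -4) && 2*lim + r == -8.
Before lim := r + lim: (r <= -1 ==> lim + r != -4) && 2*lim + 3*r == -8
Before lim := vec[4] + 5: (r <= -1 ==> vec[4] + r != -9) && 2*vec[4] + 3*r == -18
Before lim := lim: (r <= -1 ==> vec[4] + r != -9) && 2*vec[4] + 3*r == -18
Before assert !(vec[r] + 9 > 3): (!(vec[r] > -6)) && (r <= -1 ==> vec[4] + r != -9) && 2*vec[4] + 3*r == -18
Answer: WP = (!(vec[r] > -6)) && (r <= -1 ==> vec[4] + r != -9) && 2*vec[4] + 3*r == -18


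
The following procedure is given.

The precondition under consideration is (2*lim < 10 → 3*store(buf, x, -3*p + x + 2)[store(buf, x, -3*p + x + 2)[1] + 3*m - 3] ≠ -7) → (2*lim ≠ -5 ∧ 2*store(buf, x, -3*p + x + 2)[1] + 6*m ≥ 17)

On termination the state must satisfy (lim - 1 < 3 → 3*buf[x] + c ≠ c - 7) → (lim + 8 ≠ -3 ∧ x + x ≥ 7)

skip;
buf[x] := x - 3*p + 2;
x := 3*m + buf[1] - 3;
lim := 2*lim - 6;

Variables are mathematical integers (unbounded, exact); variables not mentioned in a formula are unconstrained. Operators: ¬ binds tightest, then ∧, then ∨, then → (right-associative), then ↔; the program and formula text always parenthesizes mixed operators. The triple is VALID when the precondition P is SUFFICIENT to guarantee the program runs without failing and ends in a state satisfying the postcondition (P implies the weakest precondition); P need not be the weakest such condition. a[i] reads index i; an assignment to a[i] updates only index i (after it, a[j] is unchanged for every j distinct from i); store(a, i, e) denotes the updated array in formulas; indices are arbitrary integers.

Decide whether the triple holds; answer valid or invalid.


Working backward. After the program, the postcondition (lim - 1 < 3 → 3*buf[x] + c ≠ c - 7) → (lim + 8 ≠ -3 ∧ x + x ≥ 7) must hold; in canonical form it is (lim < 4 → 3*buf[x] ≠ -7) → (lim ≠ -11 ∧ 2*x ≥ 7).
Before lim := 2*lim - 6: (2*lim < 10 → 3*buf[x] ≠ -7) → (2*lim ≠ -5 ∧ 2*x ≥ 7)
Before x := 3*m + buf[1] - 3: (2*lim < 10 → 3*buf[buf[1] + 3*m - 3] ≠ -7) → (2*lim ≠ -5 ∧ 2*buf[1] + 6*m ≥ 13)
Before buf[x] := x - 3*p + 2: (2*lim < 10 → 3*store(buf, x, -3*p + x + 2)[store(buf, x, -3*p + x + 2)[1] + 3*m - 3] ≠ -7) → (2*lim ≠ -5 ∧ 2*store(buf, x, -3*p + x + 2)[1] + 6*m ≥ 13)
Before skip: (2*lim < 10 → 3*store(buf, x, -3*p + x + 2)[store(buf, x, -3*p + x + 2)[1] + 3*m - 3] ≠ -7) → (2*lim ≠ -5 ∧ 2*store(buf, x, -3*p + x + 2)[1] + 6*m ≥ 13)
The weakest precondition is (2*lim < 10 → 3*store(buf, x, -3*p + x + 2)[store(buf, x, -3*p + x + 2)[1] + 3*m - 3] ≠ -7) → (2*lim ≠ -5 ∧ 2*store(buf, x, -3*p + x + 2)[1] + 6*m ≥ 13).
Check whether (2*lim < 10 → 3*store(buf, x, -3*p + x + 2)[store(buf, x, -3*p + x + 2)[1] + 3*m - 3] ≠ -7) → (2*lim ≠ -5 ∧ 2*store(buf, x, -3*p + x + 2)[1] + 6*m ≥ 17) implies it.
Every state satisfying the precondition satisfies the weakest precondition: the implication holds.
Answer: valid


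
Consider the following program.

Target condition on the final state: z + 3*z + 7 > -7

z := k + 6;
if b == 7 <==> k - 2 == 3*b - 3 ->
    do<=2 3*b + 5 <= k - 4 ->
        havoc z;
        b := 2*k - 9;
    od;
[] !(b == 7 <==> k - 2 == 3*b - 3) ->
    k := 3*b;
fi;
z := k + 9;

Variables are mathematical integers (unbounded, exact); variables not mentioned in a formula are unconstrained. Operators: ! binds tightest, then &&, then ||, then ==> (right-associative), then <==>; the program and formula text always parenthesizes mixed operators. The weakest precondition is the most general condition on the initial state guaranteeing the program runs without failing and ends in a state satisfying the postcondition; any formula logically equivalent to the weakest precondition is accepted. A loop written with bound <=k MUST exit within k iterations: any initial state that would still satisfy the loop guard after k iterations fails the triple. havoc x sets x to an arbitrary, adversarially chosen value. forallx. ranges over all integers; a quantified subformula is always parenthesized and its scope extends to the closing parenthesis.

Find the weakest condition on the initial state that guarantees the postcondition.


Working backward. After the program, the postcondition z + 3*z + 7 > -7 must hold; in canonical form it is 4*z > -14.
Before z := k + 9: 4*k > -50
Then branch requires (3*b <= k - 9 ==> ((5*k <= 18 ==> ((!(5*k <= 18)) && 4*k > -50)) && ((!(5*k <= 18)) ==> 4*k > -50))) && ((!(3*b <= k - 9)) ==> 4*k > -50); else branch requires 12*b > -50.
Before the if: ((b == 7 <==> k == 3*b - 1) ==> ((3*b <= k - 9 ==> ((5*k <= 18 ==> ((!(5*k <= 18)) && 4*k > -50)) && ((!(5*k <= 18)) ==> 4*k > -50))) && ((!(3*b <= k - 9)) ==> 4*k > -50))) && ((!(b == 7 <==> k == 3*b - 1)) ==> 12*b > -50)
Before z := k + 6: ((b == 7 <==> k == 3*b - 1) ==> ((3*b <= k - 9 ==> ((5*k <= 18 ==> ((!(5*k <= 18)) && 4*k > -50)) && ((!(5*k <= 18)) ==> 4*k > -50))) && ((!(3*b <= k - 9)) ==> 4*k > -50))) && ((!(b == 7 <==> k == 3*b - 1)) ==> 12*b > -50)
Answer: WP = ((b == 7 <==> k == 3*b - 1) ==> ((3*b <= k - 9 ==> ((5*k <= 18 ==> ((!(5*k <= 18)) && 4*k > -50)) && ((!(5*k <= 18)) ==> 4*k > -50))) && ((!(3*b <= k - 9)) ==> 4*k > -50))) && ((!(b == 7 <==> k == 3*b - 1)) ==> 12*b > -50)


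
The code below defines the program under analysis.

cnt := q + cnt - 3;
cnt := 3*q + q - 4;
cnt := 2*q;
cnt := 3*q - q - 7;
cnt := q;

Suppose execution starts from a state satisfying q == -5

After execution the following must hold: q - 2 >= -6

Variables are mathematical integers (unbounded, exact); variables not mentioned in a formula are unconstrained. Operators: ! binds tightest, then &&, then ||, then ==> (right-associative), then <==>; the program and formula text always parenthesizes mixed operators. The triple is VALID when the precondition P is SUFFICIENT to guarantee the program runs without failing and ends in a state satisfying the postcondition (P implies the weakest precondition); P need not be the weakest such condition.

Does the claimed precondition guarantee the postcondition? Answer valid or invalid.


Working backward. After the program, the postcondition q - 2 >= -6 must hold; in canonical form it is q >= -4.
Before cnt := q: q >= -4
Before cnt := 3*q - q - 7: q >= -4
Before cnt := 2*q: q >= -4
Before cnt := 3*q + q - 4: q >= -4
Before cnt := q + cnt - 3: q >= -4
The weakest precondition is q >= -4.
Check whether q == -5 implies it.
Countermodel: at the initial state q = -5, the precondition holds but the weakest precondition fails.
Answer: invalid


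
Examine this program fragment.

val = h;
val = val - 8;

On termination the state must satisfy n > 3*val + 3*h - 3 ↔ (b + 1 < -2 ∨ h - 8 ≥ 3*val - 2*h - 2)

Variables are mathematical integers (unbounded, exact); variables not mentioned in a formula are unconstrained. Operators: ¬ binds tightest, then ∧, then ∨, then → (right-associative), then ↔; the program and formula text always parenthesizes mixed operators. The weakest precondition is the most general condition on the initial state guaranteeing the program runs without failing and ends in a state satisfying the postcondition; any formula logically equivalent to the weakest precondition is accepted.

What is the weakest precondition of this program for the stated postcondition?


Working backward. After the program, the postcondition n > 3*val + 3*h - 3 ↔ (b + 1 < -2 ∨ h - 8 ≥ 3*val - 2*h - 2) must hold; in canonical form it is n > 3*h + 3*val - 3 ↔ (b < -3 ∨ 3*h ≥ 3*val + 6).
Before val := val - 8: n > 3*h + 3*val - 27 ↔ (b < -3 ∨ 3*h ≥ 3*val - 18)
Before val := h: n > 6*h - 27
Answer: WP = n > 6*h - 27


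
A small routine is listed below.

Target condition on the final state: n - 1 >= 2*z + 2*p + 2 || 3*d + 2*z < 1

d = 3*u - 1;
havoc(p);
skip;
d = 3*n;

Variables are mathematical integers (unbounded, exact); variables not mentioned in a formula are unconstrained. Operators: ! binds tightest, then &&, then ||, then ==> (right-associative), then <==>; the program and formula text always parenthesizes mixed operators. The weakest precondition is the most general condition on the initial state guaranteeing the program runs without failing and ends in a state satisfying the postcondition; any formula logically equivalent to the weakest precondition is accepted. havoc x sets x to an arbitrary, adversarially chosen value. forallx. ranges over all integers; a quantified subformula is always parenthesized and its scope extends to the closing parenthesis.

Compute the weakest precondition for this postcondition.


Working backward. After the program, the postcondition n - 1 >= 2*z + 2*p + 2 || 3*d + 2*z < 1 must hold; in canonical form it is n >= 2*p + 2*z + 3 || 3*d + 2*z < 1.
Before d := 3*n: n >= 2*p + 2*z + 3 || 9*n + 2*z < 1
Before skip: n >= 2*p + 2*z + 3 || 9*n + 2*z < 1
Before havoc p: forall p_1. (n >= 2*p_1 + 2*z + 3 || 9*n + 2*z < 1)
Before d := 3*u - 1: forall p_1. (n >= 2*p_1 + 2*z + 3 || 9*n + 2*z < 1)
Answer: WP = forall p_1. (n >= 2*p_1 + 2*z + 3 || 9*n + 2*z < 1)


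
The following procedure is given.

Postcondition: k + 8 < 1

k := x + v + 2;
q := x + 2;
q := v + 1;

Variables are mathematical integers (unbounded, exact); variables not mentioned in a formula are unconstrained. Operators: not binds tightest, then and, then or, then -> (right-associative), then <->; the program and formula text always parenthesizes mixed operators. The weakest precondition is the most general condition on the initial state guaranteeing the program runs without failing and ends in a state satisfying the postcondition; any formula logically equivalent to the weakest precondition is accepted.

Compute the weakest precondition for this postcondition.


Working backward. After the program, the postcondition k + 8 < 1 must hold; in canonical form it is k < -7.
Before q := v + 1: k < -7
Before q := x + 2: k < -7
Before k := x + v + 2: v + x < -9
Answer: WP = v + x < -9


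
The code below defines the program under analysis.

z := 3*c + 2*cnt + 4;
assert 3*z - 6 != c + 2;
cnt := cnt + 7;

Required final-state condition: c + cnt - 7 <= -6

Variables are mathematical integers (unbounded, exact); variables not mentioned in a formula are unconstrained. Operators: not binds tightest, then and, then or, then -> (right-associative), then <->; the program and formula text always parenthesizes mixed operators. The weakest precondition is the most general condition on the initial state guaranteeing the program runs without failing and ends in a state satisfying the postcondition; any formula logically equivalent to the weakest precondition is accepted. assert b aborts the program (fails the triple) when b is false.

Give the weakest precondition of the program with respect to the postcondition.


Working backward. After the program, the postcondition c + cnt - 7 <= -6 must hold; in canonical form it is c + cnt <= 1.
Before cnt := cnt + 7: c + cnt <= -6
Before assert 3*z - 6 != c + 2: 3*z != c + 8 and c + cnt <= -6
Before z := 3*c + 2*cnt + 4: 8*c + 6*cnt != -4 and c + cnt <= -6
Answer: WP = 8*c + 6*cnt != -4 and c + cnt <= -6


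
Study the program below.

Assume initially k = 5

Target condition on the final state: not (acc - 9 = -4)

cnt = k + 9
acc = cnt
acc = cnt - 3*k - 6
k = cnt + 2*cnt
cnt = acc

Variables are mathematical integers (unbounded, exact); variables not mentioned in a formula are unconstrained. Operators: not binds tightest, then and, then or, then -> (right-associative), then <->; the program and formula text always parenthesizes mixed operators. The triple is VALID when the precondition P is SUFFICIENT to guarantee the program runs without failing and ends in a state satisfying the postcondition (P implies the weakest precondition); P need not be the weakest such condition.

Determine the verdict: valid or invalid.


Working backward. After the program, the postcondition not (acc - 9 = -4) must hold; in canonical form it is not (acc = 5).
Before cnt := acc: not (acc = 5)
Before k := cnt + 2*cnt: not (acc = 5)
Before acc := cnt - 3*k - 6: not (cnt = 3*k + 11)
Before acc := cnt: not (cnt = 3*k + 11)
Before cnt := k + 9: not (2*k = -2)
The weakest precondition is not (2*k = -2).
Check whether k = 5 implies it.
Every state satisfying the precondition satisfies the weakest precondition: the implication holds.
Answer: valid


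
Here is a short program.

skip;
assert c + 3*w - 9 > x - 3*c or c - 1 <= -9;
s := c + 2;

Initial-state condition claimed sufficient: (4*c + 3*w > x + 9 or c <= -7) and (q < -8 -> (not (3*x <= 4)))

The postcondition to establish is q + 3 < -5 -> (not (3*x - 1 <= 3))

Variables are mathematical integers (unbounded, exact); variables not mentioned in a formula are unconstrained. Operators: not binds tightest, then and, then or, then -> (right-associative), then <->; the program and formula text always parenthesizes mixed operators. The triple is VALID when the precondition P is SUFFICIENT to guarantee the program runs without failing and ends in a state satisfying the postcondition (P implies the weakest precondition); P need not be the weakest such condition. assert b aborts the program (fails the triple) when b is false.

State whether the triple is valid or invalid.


Working backward. After the program, the postcondition q + 3 < -5 -> (not (3*x - 1 <= 3)) must hold; in canonical form it is q < -8 -> (not (3*x <= 4)).
Before s := c + 2: q < -8 -> (not (3*x <= 4))
Before assert c + 3*w - 9 > x - 3*c or c - 1 <= -9: (4*c + 3*w > x + 9 or c <= -8) and (q < -8 -> (not (3*x <= 4)))
Before skip: (4*c + 3*w > x + 9 or c <= -8) and (q < -8 -> (not (3*x <= 4)))
The weakest precondition is (4*c + 3*w > x + 9 or c <= -8) and (q < -8 -> (not (3*x <= 4))).
Check whether (4*c + 3*w > x + 9 or c <= -7) and (q < -8 -> (not (3*x <= 4))) implies it.
Countermodel: at the initial state c = -7, q = -9, w = 0, x = 2, the precondition holds but the weakest precondition fails.
Answer: invalid


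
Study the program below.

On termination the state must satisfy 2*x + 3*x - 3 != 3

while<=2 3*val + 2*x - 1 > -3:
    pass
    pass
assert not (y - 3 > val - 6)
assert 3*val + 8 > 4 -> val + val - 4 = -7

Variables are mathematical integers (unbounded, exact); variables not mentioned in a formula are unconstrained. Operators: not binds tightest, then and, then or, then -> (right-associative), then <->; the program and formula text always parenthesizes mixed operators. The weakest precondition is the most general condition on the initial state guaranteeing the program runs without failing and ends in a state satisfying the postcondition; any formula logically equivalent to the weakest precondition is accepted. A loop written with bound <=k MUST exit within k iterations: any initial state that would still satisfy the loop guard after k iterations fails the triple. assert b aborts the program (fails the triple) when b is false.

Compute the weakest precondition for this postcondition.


Working backward. After the program, the postcondition 2*x + 3*x - 3 != 3 must hold; in canonical form it is 5*x != 6.
Before assert 3*val + 8 > 4 -> val + val - 4 = -7: (3*val > -4 -> 2*val = -3) and 5*x != 6
Before assert not (y - 3 > val - 6): (not (y > val - 3)) and (3*val > -4 -> 2*val = -3) and 5*x != 6
Before the loop (bound <=2), unroll the exhaustion recursion (WP_0 = exit-now case; WP_j = one more guarded iteration, up to j = 2):
  WP_0: (not (3*val + 2*x > -2)) and (not (y > val - 3)) and (3*val > -4 -> 2*val = -3) and 5*x != 6
  WP_1: (3*val + 2*x > -2 -> ((not (3*val + 2*x > -2)) and (not (y > val - 3)) and (3*val > -4 -> 2*val = -3) and 5*x != 6)) and ((not (3*val + 2*x > -2)) -> ((not (y > val - 3)) and (3*val > -4 -> 2*val = -3) and 5*x != 6))
  WP_2: (3*val + 2*x > -2 -> ((3*val + 2*x > -2 -> ((not (3*val + 2*x > -2)) and (not (y > val - 3)) and (3*val > -4 -> 2*val = -3) and 5*x != 6)) and ((not (3*val + 2*x > -2)) -> ((not (y > val - 3)) and (3*val > -4 -> 2*val = -3) and 5*x != 6)))) and ((not (3*val + 2*x > -2)) -> ((not (y > val - 3)) and (3*val > -4 -> 2*val = -3) and 5*x != 6))
So before the loop: (3*val + 2*x > -2 -> ((3*val + 2*x > -2 -> ((not (3*val + 2*x > -2)) and (not (y > val - 3)) and (3*val > -4 -> 2*val = -3) and 5*x != 6)) and ((not (3*val + 2*x > -2)) -> ((not (y > val - 3)) and (3*val > -4 -> 2*val = -3) and 5*x != 6)))) and ((not (3*val + 2*x > -2)) -> ((not (y > val - 3)) and (3*val > -4 -> 2*val = -3) and 5*x != 6))
Answer: WP = (3*val + 2*x > -2 -> ((3*val + 2*x > -2 -> ((not (3*val + 2*x > -2)) and (not (y > val - 3)) and (3*val > -4 -> 2*val = -3) and 5*x != 6)) and ((not (3*val + 2*x > -2)) -> ((not (y > val - 3)) and (3*val > -4 -> 2*val = -3) and 5*x != 6)))) and ((not (3*val + 2*x > -2)) -> ((not (y > val - 3)) and (3*val > -4 -> 2*val = -3) and 5*x != 6))


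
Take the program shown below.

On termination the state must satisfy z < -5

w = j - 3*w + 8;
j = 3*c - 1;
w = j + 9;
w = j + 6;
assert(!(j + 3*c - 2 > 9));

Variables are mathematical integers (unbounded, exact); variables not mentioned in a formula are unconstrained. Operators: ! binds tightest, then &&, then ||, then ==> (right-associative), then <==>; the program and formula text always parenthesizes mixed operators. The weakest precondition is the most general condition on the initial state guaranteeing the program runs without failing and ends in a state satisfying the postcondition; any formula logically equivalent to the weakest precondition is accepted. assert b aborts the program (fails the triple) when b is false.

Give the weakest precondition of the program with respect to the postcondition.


Working backward. After the program, z < -5 must hold.
Before assert !(j + 3*c - 2 > 9): (!(3*c + j > 11)) && z < -5
Before w := j + 6: (!(3*c + j > 11)) && z < -5
Before w := j + 9: (!(3*c + j > 11)) && z < -5
Before j := 3*c - 1: (!(6*c > 12)) && z < -5
Before w := j - 3*w + 8: (!(6*c > 12)) && z < -5
Answer: WP = (!(6*c > 12)) && z < -5


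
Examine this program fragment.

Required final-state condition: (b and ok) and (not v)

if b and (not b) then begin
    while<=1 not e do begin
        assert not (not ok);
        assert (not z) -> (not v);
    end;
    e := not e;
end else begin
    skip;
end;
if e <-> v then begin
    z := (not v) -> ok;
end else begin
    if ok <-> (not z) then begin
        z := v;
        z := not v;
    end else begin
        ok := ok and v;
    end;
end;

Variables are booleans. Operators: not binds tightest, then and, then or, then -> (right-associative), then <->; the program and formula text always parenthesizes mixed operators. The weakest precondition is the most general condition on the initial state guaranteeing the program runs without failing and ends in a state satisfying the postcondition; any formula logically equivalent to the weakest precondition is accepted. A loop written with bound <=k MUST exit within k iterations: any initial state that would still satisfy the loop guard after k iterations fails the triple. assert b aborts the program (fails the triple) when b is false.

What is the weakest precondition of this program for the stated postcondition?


Working backward. After the program, the postcondition (b and ok) and (not v) must hold; in canonical form it is b and ok and (not v).
Then branch requires b and ok and (not v); else branch requires ((ok <-> (not z)) -> (b and ok and (not v))) and (ok <-> (not z)).
Before the if: ((e <-> v) -> (b and ok and (not v))) and ((not (e <-> v)) -> (((ok <-> (not z)) -> (b and ok and (not v))) and (ok <-> (not z))))
Then branch requires ((not e) -> (ok and ((not z) -> (not v)) and e and (((not e) <-> v) -> (b and ok and (not v))) and ((not ((not e) <-> v)) -> (((ok <-> (not z)) -> (b and ok and (not v))) and (ok <-> (not z)))))) and (e -> ((((not e) <-> v) -> (b and ok and (not v))) and ((not ((not e) <-> v)) -> (((ok <-> (not z)) -> (b and ok and (not v))) and (ok <-> (not z)))))); else branch requires ((e <-> v) -> (b and ok and (not v))) and ((not (e <-> v)) -> (((ok <-> (not z)) -> (b and ok and (not v))) and (ok <-> (not z)))).
Before the if: ((e <-> v) -> (b and ok and (not v))) and ((not (e <-> v)) -> (((ok <-> (not z)) -> (b and ok and (not v))) and (ok <-> (not z))))
Answer: WP = ((e <-> v) -> (b and ok and (not v))) and ((not (e <-> v)) -> (((ok <-> (not z)) -> (b and ok and (not v))) and (ok <-> (not z))))


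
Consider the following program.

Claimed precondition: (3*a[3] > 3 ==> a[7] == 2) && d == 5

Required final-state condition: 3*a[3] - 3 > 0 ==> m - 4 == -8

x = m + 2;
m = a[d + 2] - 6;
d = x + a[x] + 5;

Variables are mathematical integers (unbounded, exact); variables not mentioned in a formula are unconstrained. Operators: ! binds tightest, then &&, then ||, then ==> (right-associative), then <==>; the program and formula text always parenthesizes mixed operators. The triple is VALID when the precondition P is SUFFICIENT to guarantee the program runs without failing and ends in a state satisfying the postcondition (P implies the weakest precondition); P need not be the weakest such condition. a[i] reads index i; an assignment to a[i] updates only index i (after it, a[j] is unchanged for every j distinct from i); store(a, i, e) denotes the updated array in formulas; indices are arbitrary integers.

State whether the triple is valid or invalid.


Working backward. After the program, the postcondition 3*a[3] - 3 > 0 ==> m - 4 == -8 must hold; in canonical form it is 3*a[3] > 3 ==> m == -4.
Before d := x + a[x] + 5: 3*a[3] > 3 ==> m == -4
Before m := a[d + 2] - 6: 3*a[3] > 3 ==> a[d + 2] == 2
Before x := m + 2: 3*a[3] > 3 ==> a[d + 2] == 2
The weakest precondition is 3*a[3] > 3 ==> a[d + 2] == 2.
Check whether (3*a[3] > 3 ==> a[7] == 2) && d == 5 implies it.
Every state satisfying the precondition satisfies the weakest precondition: the implication holds.
Answer: valid


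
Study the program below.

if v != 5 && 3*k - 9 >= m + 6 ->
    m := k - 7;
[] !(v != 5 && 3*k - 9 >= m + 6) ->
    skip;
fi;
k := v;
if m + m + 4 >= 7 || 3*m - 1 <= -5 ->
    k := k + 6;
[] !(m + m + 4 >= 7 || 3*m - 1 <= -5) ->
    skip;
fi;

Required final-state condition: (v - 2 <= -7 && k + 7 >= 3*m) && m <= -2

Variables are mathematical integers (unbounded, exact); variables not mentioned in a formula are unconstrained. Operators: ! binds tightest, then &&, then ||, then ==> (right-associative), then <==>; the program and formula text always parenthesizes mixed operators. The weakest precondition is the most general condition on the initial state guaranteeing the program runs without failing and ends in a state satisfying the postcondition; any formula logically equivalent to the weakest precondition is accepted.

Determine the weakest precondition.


Working backward. After the program, the postcondition (v - 2 <= -7 && k + 7 >= 3*m) && m <= -2 must hold; in canonical form it is v <= -5 && k >= 3*m - 7 && m <= -2.
Then branch requires v <= -5 && k >= 3*m - 13 && m <= -2; else branch requires v <= -5 && k >= 3*m - 7 && m <= -2.
Before the if: ((2*m >= 3 || 3*m <= -4) ==> (v <= -5 && k >= 3*m - 13 && m <= -2)) && ((!(2*m >= 3 || 3*m <= -4)) ==> (v <= -5 && k >= 3*m - 7 && m <= -2))
Before k := v: ((2*m >= 3 || 3*m <= -4) ==> (v <= -5 && v >= 3*m - 13 && m <= -2)) && ((!(2*m >= 3 || 3*m <= -4)) ==> (v <= -5 && v >= 3*m - 7 && m <= -2))
Then branch requires ((2*k >= 17 || 3*k <= 17) ==> (v <= -5 && v >= 3*k - 34 && k <= 5)) && ((!(2*k >= 17 || 3*k <= 17)) ==> (v <= -5 && v >= 3*k - 28 && k <= 5)); else branch requires ((2*m >= 3 || 3*m <= -4) ==> (v <= -5 && v >= 3*m - 13 && m <= -2)) && ((!(2*m >= 3 || 3*m <= -4)) ==> (v <= -5 && v >= 3*m - 7 && m <= -2)).
Before the if: ((v != 5 && 3*k >= m + 15) ==> (((2*k >= 17 || 3*k <= 17) ==> (v <= -5 && v >= 3*k - 34 && k <= 5)) && ((!(2*k >= 17 || 3*k <= 17)) ==> (v <= -5 && v >= 3*k - 28 && k <= 5)))) && ((!(v != 5 && 3*k >= m + 15)) ==> (((2*m >= 3 || 3*m <= -4) ==> (v <= -5 && v >= 3*m - 13 && m <= -2)) && ((!(2*m >= 3 || 3*m <= -4)) ==> (v <= -5 && v >= 3*m - 7 && m <= -2))))
Answer: WP = ((v != 5 && 3*k >= m + 15) ==> (((2*k >= 17 || 3*k <= 17) ==> (v <= -5 && v >= 3*k - 34 && k <= 5)) && ((!(2*k >= 17 || 3*k <= 17)) ==> (v <= -5 && v >= 3*k - 28 && k <= 5)))) && ((!(v != 5 && 3*k >= m + 15)) ==> (((2*m >= 3 || 3*m <= -4) ==> (v <= -5 && v >= 3*m - 13 && m <= -2)) && ((!(2*m >= 3 || 3*m <= -4)) ==> (v <= -5 && v >= 3*m - 7 && m <= -2))))


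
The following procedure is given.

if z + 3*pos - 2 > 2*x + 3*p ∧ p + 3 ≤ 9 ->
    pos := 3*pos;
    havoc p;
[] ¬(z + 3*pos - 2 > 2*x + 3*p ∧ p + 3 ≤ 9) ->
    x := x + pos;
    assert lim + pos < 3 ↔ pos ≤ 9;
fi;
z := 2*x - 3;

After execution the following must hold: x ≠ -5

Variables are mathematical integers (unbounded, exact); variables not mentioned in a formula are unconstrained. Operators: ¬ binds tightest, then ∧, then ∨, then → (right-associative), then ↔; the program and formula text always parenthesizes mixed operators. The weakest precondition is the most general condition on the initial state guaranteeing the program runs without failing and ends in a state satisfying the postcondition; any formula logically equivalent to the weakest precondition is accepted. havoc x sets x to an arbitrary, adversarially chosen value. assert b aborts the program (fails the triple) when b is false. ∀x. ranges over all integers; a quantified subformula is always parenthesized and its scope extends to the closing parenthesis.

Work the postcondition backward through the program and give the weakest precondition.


Working backward. After the program, x ≠ -5 must hold.
Before z := 2*x - 3: x ≠ -5
Then branch requires x ≠ -5; else branch requires (lim + pos < 3 ↔ pos ≤ 9) ∧ pos + x ≠ -5.
Before the if: ((3*pos + z > 3*p + 2*x + 2 ∧ p ≤ 6) → x ≠ -5) ∧ ((¬(3*pos + z > 3*p + 2*x + 2 ∧ p ≤ 6)) → ((lim + pos < 3 ↔ pos ≤ 9) ∧ pos + x ≠ -5))
Answer: WP = ((3*pos + z > 3*p + 2*x + 2 ∧ p ≤ 6) → x ≠ -5) ∧ ((¬(3*pos + z > 3*p + 2*x + 2 ∧ p ≤ 6)) → ((lim + pos < 3 ↔ pos ≤ 9) ∧ pos + x ≠ -5))


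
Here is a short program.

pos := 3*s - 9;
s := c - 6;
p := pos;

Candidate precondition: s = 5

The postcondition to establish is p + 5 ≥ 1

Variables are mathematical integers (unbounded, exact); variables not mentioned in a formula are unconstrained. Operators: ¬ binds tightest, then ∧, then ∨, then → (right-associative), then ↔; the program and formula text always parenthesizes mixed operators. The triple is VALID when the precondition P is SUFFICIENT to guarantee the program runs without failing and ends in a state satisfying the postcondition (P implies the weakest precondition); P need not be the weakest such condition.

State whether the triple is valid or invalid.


Working backward. After the program, the postcondition p + 5 ≥ 1 must hold; in canonical form it is p ≥ -4.
Before p := pos: pos ≥ -4
Before s := c - 6: pos ≥ -4
Before pos := 3*s - 9: 3*s ≥ 5
The weakest precondition is 3*s ≥ 5.
Check whether s = 5 implies it.
Every state satisfying the precondition satisfies the weakest precondition: the implication holds.
Answer: valid


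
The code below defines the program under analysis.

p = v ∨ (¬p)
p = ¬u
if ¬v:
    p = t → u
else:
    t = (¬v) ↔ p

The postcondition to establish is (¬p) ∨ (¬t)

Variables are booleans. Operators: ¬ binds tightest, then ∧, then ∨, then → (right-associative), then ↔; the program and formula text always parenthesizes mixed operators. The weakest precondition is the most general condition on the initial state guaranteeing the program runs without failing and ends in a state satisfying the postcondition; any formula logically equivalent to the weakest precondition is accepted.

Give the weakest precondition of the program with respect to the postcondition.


Working backward. After the program, (¬p) ∨ (¬t) must hold.
Then branch requires (¬(t → u)) ∨ (¬t); else branch requires (¬p) ∨ (¬((¬v) ↔ p)).
Before the if: ((¬v) → ((¬(t → u)) ∨ (¬t))) ∧ (v → ((¬p) ∨ (¬((¬v) ↔ p))))
Before p := ¬u: ((¬v) → ((¬(t → u)) ∨ (¬t))) ∧ (v → (u ∨ (¬((¬v) ↔ (¬u)))))
Before p := v ∨ (¬p): ((¬v) → ((¬(t → u)) ∨ (¬t))) ∧ (v → (u ∨ (¬((¬v) ↔ (¬u)))))
Answer: WP = ((¬v) → ((¬(t → u)) ∨ (¬t))) ∧ (v → (u ∨ (¬((¬v) ↔ (¬u)))))


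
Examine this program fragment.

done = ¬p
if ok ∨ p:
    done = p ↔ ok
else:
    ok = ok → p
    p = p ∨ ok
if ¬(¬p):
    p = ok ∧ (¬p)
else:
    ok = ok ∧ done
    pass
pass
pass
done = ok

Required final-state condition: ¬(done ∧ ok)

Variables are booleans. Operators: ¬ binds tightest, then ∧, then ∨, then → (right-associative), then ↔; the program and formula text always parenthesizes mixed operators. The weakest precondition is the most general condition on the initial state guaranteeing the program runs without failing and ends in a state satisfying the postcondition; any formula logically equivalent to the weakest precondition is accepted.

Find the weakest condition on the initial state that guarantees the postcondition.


Working backward. After the program, ¬(done ∧ ok) must hold.
Before done := ok: ¬ok
Before skip: ¬ok
Before skip: ¬ok
Then branch requires ¬ok; else branch requires ¬(ok ∧ done).
Before the if: (p → (¬ok)) ∧ ((¬p) → (¬(ok ∧ done)))
Then branch requires (p → (¬ok)) ∧ ((¬p) → (¬(ok ∧ (p ↔ ok)))); else branch requires ((p ∨ (ok → p)) → (¬(ok → p))) ∧ ((¬(p ∨ (ok → p))) → (¬((ok → p) ∧ done))).
Before the if: ((ok ∨ p) → ((p → (¬ok)) ∧ ((¬p) → (¬(ok ∧ (p ↔ ok)))))) ∧ ((¬(ok ∨ p)) → (((p ∨ (ok → p)) → (¬(ok → p))) ∧ ((¬(p ∨ (ok → p))) → (¬((ok → p) ∧ done)))))
Before done := ¬p: ((ok ∨ p) → ((p → (¬ok)) ∧ ((¬p) → (¬(ok ∧ (p ↔ ok)))))) ∧ ((¬(ok ∨ p)) → (((p ∨ (ok → p)) → (¬(ok → p))) ∧ ((¬(p ∨ (ok → p))) → (¬((ok → p) ∧ (¬p))))))
Answer: WP = ((ok ∨ p) → ((p → (¬ok)) ∧ ((¬p) → (¬(ok ∧ (p ↔ ok)))))) ∧ ((¬(ok ∨ p)) → (((p ∨ (ok → p)) → (¬(ok → p))) ∧ ((¬(p ∨ (ok → p))) → (¬((ok → p) ∧ (¬p))))))


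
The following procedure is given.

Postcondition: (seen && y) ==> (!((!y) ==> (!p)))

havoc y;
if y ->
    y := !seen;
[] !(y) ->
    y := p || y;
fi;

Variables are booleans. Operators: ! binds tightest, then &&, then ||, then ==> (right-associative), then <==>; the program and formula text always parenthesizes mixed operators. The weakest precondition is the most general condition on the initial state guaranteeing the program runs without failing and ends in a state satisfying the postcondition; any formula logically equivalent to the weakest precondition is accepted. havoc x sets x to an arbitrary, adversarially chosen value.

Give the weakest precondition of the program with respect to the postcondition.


Working backward. After the program, (seen && y) ==> (!((!y) ==> (!p))) must hold.
Then branch requires true; else branch requires (seen && (p || y)) ==> (!((!(p || y)) ==> (!p))).
Before the if: (!y) ==> ((seen && (p || y)) ==> (!((!(p || y)) ==> (!p))))
Before havoc y: !(seen && p)
Answer: WP = !(seen && p)


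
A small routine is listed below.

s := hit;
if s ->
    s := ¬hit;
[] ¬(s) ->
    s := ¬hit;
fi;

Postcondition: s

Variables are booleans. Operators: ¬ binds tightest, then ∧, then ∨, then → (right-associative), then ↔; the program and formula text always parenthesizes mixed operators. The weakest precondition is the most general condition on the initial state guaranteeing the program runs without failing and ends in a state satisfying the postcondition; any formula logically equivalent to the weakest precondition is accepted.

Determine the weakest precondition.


Working backward. After the program, s must hold.
Then branch requires ¬hit; else branch requires ¬hit.
Before the if: (s → (¬hit)) ∧ ((¬s) → (¬hit))
Before s := hit: hit → (¬hit)
Answer: WP = hit → (¬hit)


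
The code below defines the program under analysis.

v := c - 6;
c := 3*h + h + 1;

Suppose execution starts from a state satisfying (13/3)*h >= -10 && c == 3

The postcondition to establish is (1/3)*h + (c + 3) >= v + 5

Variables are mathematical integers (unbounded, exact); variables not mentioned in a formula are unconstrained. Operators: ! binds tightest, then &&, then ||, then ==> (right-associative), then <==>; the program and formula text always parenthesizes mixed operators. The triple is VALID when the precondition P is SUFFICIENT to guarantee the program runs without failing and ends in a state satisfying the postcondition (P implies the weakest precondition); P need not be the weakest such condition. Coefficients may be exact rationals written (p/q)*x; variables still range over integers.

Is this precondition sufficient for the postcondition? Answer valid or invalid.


Working backward. After the program, the postcondition (1/3)*h + (c + 3) >= v + 5 must hold; in canonical form it is c + (1/3)*h >= v + 2.
Before c := 3*h + h + 1: (13/3)*h >= v + 1
Before v := c - 6: (13/3)*h >= c - 5
The weakest precondition is (13/3)*h >= c - 5.
Check whether (13/3)*h >= -10 && c == 3 implies it.
Countermodel: at the initial state c = 3, h = -2, the precondition holds but the weakest precondition fails.
Answer: invalid


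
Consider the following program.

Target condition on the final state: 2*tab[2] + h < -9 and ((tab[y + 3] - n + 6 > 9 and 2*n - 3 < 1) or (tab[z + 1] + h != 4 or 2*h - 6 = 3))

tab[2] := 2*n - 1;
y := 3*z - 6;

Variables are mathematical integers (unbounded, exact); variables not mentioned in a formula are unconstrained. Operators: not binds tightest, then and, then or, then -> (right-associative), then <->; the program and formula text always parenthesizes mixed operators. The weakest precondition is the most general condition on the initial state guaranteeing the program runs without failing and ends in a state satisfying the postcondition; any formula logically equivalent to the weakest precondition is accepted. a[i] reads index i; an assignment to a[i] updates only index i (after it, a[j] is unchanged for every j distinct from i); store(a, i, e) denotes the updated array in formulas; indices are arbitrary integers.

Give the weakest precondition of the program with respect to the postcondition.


Working backward. After the program, the postcondition 2*tab[2] + h < -9 and ((tab[y + 3] - n + 6 > 9 and 2*n - 3 < 1) or (tab[z + 1] + h != 4 or 2*h - 6 = 3)) must hold; in canonical form it is 2*tab[2] + h < -9 and ((tab[y + 3] > n + 3 and 2*n < 4) or tab[z + 1] + h != 4 or 2*h = 9).
Before y := 3*z - 6: 2*tab[2] + h < -9 and ((tab[3*z - 3] > n + 3 and 2*n < 4) or tab[z + 1] + h != 4 or 2*h = 9)
Before tab[2] := 2*n - 1: h + 4*n < -7 and ((store(tab, 2, 2*n - 1)[3*z - 3] > n + 3 and 2*n < 4) or store(tab, 2, 2*n - 1)[z + 1] + h != 4 or 2*h = 9)
Answer: WP = h + 4*n < -7 and ((store(tab, 2, 2*n - 1)[3*z - 3] > n + 3 and 2*n < 4) or store(tab, 2, 2*n - 1)[z + 1] + h != 4 or 2*h = 9)


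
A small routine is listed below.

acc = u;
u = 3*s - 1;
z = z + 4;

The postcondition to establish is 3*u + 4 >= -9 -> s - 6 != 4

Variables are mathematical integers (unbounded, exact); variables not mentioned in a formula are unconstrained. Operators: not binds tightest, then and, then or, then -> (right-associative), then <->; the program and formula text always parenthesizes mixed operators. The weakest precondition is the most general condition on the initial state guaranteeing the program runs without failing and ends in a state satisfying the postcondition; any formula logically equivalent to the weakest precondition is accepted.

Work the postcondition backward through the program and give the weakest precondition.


Working backward. After the program, the postcondition 3*u + 4 >= -9 -> s - 6 != 4 must hold; in canonical form it is 3*u >= -13 -> s != 10.
Before z := z + 4: 3*u >= -13 -> s != 10
Before u := 3*s - 1: 9*s >= -10 -> s != 10
Before acc := u: 9*s >= -10 -> s != 10
Answer: WP = 9*s >= -10 -> s != 10


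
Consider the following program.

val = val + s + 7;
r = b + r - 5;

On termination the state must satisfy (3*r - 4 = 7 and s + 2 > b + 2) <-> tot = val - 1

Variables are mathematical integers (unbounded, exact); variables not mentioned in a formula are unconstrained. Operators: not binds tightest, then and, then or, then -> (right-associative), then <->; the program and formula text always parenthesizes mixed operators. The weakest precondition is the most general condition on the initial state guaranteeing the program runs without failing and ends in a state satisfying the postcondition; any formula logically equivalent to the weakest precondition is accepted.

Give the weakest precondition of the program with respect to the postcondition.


Working backward. After the program, the postcondition (3*r - 4 = 7 and s + 2 > b + 2) <-> tot = val - 1 must hold; in canonical form it is (3*r = 11 and s > b) <-> tot = val - 1.
Before r := b + r - 5: (3*b + 3*r = 26 and s > b) <-> tot = val - 1
Before val := val + s + 7: (3*b + 3*r = 26 and s > b) <-> tot = s + val + 6
Answer: WP = (3*b + 3*r = 26 and s > b) <-> tot = s + val + 6
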